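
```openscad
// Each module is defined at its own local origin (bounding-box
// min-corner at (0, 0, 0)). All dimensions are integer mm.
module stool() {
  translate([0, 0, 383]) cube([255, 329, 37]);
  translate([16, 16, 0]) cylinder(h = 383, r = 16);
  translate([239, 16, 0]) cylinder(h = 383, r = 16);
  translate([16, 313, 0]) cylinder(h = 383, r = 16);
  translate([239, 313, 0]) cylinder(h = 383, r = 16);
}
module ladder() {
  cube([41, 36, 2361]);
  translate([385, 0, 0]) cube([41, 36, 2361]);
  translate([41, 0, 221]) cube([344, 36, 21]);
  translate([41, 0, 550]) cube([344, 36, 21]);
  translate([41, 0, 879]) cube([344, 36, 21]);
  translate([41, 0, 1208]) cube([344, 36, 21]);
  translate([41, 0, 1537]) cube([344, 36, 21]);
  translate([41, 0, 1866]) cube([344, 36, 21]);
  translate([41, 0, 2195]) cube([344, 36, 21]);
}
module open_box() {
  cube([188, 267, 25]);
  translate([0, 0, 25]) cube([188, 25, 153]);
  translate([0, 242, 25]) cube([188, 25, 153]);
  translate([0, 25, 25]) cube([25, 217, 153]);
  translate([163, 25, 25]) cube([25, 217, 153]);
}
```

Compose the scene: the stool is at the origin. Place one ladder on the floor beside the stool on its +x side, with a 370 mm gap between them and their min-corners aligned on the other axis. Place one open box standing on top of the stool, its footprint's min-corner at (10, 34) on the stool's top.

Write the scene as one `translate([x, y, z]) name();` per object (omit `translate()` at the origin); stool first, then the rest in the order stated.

stool();
translate([625, 0, 0]) ladder();
translate([10, 34, 420]) open_box();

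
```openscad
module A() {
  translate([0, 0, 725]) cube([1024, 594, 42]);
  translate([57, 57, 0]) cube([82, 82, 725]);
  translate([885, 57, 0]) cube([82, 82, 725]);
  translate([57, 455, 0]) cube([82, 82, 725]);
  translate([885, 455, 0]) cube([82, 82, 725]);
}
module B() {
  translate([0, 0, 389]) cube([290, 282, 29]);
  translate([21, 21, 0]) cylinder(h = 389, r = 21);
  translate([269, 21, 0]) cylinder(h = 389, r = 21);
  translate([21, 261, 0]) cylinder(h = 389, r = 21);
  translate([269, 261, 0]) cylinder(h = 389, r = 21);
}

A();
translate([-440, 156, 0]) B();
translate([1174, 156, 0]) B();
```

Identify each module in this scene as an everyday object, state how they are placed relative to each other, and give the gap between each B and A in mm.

A is a table. B is a stool. Two stools sit around the table at the −x, +x sides. The gap between each stool and the table is 150 mm.

Each stool's nearest face is 150 mm from the table's bounding box.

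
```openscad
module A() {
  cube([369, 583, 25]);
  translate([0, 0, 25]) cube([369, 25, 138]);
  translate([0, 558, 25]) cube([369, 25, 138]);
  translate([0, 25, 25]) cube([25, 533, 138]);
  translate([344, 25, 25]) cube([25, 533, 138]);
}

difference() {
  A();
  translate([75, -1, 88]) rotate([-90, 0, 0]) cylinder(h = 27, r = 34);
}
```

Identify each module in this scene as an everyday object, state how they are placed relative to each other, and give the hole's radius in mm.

A is an open box. The open box has a circular hole through its front wall. The hole's radius is 34 mm.

The subtracted cylinder has r = 34 mm.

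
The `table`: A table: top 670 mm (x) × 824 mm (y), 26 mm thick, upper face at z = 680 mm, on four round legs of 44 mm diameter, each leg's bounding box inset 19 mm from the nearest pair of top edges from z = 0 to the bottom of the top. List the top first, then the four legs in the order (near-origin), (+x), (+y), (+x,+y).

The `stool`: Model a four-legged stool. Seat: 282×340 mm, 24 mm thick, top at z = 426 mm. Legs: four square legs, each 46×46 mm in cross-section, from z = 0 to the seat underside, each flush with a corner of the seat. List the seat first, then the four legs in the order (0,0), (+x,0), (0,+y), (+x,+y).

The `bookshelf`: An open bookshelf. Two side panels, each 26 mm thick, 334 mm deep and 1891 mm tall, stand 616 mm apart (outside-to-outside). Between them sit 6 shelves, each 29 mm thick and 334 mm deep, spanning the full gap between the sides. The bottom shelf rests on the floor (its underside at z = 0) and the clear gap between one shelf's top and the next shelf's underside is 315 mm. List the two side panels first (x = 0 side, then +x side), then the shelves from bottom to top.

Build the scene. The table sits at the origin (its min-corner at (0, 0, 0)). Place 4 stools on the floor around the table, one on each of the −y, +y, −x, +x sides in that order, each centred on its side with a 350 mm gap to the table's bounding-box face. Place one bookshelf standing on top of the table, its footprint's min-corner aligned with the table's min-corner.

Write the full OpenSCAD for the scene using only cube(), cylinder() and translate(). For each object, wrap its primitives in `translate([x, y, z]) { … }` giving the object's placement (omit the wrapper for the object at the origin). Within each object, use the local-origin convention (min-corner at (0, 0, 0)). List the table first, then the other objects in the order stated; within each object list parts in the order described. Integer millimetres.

translate([0, 0, 654]) cube([670, 824, 26]);
translate([41, 41, 0]) cylinder(h = 654, r = 22);
translate([629, 41, 0]) cylinder(h = 654, r = 22);
translate([41, 783, 0]) cylinder(h = 654, r = 22);
translate([629, 783, 0]) cylinder(h = 654, r = 22);
translate([194, -690, 0]) {
  translate([0, 0, 402]) cube([282, 340, 24]);
  cube([46, 46, 402]);
  translate([236, 0, 0]) cube([46, 46, 402]);
  translate([0, 294, 0]) cube([46, 46, 402]);
  translate([236, 294, 0]) cube([46, 46, 402]);
}
translate([194, 1174, 0]) {
  translate([0, 0, 402]) cube([282, 340, 24]);
  cube([46, 46, 402]);
  translate([236, 0, 0]) cube([46, 46, 402]);
  translate([0, 294, 0]) cube([46, 46, 402]);
  translate([236, 294, 0]) cube([46, 46, 402]);
}
translate([-632, 242, 0]) {
  translate([0, 0, 402]) cube([282, 340, 24]);
  cube([46, 46, 402]);
  translate([236, 0, 0]) cube([46, 46, 402]);
  translate([0, 294, 0]) cube([46, 46, 402]);
  translate([236, 294, 0]) cube([46, 46, 402]);
}
translate([1020, 242, 0]) {
  translate([0, 0, 402]) cube([282, 340, 24]);
  cube([46, 46, 402]);
  translate([236, 0, 0]) cube([46, 46, 402]);
  translate([0, 294, 0]) cube([46, 46, 402]);
  translate([236, 294, 0]) cube([46, 46, 402]);
}
translate([0, 0, 680]) {
  cube([26, 334, 1891]);
  translate([590, 0, 0]) cube([26, 334, 1891]);
  translate([26, 0, 0]) cube([564, 334, 29]);
  translate([26, 0, 344]) cube([564, 334, 29]);
  translate([26, 0, 688]) cube([564, 334, 29]);
  translate([26, 0, 1032]) cube([564, 334, 29]);
  translate([26, 0, 1376]) cube([564, 334, 29]);
  translate([26, 0, 1720]) cube([564, 334, 29]);
}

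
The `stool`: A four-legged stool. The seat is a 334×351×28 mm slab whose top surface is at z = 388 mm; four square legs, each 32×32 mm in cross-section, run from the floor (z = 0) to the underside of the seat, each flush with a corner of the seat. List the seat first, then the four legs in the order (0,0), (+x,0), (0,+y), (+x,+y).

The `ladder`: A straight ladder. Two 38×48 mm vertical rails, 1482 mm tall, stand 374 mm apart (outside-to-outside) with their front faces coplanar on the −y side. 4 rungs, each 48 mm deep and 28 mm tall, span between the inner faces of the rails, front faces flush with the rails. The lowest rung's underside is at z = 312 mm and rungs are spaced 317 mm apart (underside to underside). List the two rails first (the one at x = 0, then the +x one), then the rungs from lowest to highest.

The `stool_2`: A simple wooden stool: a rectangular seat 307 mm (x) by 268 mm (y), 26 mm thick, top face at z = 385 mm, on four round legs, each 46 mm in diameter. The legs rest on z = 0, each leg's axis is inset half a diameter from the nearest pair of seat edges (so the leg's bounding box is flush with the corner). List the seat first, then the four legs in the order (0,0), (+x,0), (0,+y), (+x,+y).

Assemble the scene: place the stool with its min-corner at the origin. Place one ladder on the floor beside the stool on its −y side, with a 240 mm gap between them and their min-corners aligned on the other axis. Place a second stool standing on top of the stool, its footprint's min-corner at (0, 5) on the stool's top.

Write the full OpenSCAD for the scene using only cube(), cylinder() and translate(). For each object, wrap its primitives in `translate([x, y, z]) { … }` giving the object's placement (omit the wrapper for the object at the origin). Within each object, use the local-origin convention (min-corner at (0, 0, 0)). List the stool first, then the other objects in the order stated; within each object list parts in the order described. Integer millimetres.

translate([0, 0, 360]) cube([334, 351, 28]);
cube([32, 32, 360]);
translate([302, 0, 0]) cube([32, 32, 360]);
translate([0, 319, 0]) cube([32, 32, 360]);
translate([302, 319, 0]) cube([32, 32, 360]);
translate([0, -288, 0]) {
  cube([38, 48, 1482]);
  translate([336, 0, 0]) cube([38, 48, 1482]);
  translate([38, 0, 312]) cube([298, 48, 28]);
  translate([38, 0, 629]) cube([298, 48, 28]);
  translate([38, 0, 946]) cube([298, 48, 28]);
  translate([38, 0, 1263]) cube([298, 48, 28]);
}
translate([0, 5, 388]) {
  translate([0, 0, 359]) cube([307, 268, 26]);
  translate([23, 23, 0]) cylinder(h = 359, r = 23);
  translate([284, 23, 0]) cylinder(h = 359, r = 23);
  translate([23, 245, 0]) cylinder(h = 359, r = 23);
  translate([284, 245, 0]) cylinder(h = 359, r = 23);
}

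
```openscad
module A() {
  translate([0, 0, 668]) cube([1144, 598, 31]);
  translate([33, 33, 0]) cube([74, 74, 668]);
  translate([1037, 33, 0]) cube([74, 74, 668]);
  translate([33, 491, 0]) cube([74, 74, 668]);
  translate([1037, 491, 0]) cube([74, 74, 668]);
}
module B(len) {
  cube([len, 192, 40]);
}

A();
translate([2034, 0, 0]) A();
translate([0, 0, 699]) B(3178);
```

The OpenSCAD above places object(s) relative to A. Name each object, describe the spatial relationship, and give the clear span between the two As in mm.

Second table starts at x = 2034; first ends at x = 1144; clear span = 2034 − 1144 = 890 mm.

A is a table. B is a beam. A beam spans the tops of two tables. The clear span between the two tables is 890 mm.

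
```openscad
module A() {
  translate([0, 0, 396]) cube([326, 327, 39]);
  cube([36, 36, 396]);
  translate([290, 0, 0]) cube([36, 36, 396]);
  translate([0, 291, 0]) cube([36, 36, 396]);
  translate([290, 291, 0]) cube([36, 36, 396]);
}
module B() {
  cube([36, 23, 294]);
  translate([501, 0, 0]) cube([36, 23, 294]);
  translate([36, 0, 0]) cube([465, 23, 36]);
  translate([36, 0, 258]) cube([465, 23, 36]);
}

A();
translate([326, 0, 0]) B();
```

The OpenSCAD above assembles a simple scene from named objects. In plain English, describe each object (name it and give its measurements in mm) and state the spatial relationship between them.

A is a simple wooden stool: a rectangular seat 326 mm (x) by 327 mm (y), 39 mm thick, top face at z = 435 mm, on four square legs, each 36×36 mm in cross-section. The legs rest on z = 0, each flush with a corner of the seat.

B is a rectangular picture frame lying in the x–z plane (depth along y). The opening is 465 mm wide (x) by 222 mm tall (z), surrounded by a border 36 mm wide on all four sides. The frame is 23 mm deep and is made of two full-height vertical stiles with two horizontal rails fitted between them.

The picture frame is against the stool's +x side, with their −y faces flush.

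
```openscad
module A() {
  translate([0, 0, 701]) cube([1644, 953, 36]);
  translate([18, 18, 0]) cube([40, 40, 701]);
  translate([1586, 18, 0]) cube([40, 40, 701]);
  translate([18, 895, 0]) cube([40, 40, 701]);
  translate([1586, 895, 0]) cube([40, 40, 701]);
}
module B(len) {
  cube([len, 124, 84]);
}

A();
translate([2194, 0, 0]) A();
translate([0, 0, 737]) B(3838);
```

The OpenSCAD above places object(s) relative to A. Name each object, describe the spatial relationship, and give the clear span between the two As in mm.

Second table starts at x = 2194; first ends at x = 1644; clear span = 2194 − 1644 = 550 mm.

A is a table. B is a beam. A beam spans the tops of two tables. The clear span between the two tables is 550 mm.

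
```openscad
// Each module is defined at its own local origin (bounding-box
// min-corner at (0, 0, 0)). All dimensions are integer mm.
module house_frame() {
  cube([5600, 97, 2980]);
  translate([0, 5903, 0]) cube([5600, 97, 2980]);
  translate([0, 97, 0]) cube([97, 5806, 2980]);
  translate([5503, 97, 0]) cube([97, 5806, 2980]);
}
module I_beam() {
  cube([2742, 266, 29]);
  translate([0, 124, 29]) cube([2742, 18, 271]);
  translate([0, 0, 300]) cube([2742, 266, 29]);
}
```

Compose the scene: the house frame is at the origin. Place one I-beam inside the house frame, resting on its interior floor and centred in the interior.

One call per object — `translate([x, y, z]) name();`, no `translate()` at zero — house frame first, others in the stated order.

house_frame();
translate([1429, 2867, 0]) I_beam();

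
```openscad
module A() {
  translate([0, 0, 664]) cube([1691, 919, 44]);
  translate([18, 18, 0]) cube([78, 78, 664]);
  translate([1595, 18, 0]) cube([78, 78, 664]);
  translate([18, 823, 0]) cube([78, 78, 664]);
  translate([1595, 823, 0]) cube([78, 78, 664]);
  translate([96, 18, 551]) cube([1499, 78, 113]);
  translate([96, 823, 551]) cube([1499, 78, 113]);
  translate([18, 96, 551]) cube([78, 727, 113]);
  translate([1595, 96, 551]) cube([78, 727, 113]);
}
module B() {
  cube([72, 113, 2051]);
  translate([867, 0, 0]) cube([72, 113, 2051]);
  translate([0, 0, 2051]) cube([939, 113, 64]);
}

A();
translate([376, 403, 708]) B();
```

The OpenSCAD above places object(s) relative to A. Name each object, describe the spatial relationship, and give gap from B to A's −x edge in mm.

A is a table. B is a door frame. The door frame is on top of the table, centred. The gap from the door frame to the table's −x edge is 376 mm.

The door frame's min-x is at 376; the table's min-x is 0; gap = 376 mm.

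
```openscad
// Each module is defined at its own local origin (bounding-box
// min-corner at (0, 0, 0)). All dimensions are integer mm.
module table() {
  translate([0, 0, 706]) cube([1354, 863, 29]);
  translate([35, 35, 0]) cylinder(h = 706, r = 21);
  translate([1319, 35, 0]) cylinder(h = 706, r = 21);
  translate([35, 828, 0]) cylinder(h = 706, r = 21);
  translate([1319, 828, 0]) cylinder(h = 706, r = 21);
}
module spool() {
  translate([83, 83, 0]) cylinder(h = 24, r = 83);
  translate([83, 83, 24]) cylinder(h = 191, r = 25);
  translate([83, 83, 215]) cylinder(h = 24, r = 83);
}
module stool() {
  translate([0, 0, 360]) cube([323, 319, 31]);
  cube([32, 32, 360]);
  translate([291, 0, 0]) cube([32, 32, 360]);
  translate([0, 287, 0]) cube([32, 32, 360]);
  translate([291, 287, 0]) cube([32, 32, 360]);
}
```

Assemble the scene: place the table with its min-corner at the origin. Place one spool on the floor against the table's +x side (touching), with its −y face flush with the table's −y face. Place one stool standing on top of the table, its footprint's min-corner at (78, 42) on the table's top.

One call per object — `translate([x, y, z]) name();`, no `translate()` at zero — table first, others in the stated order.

table();
translate([1354, 0, 0]) spool();
translate([78, 42, 735]) stool();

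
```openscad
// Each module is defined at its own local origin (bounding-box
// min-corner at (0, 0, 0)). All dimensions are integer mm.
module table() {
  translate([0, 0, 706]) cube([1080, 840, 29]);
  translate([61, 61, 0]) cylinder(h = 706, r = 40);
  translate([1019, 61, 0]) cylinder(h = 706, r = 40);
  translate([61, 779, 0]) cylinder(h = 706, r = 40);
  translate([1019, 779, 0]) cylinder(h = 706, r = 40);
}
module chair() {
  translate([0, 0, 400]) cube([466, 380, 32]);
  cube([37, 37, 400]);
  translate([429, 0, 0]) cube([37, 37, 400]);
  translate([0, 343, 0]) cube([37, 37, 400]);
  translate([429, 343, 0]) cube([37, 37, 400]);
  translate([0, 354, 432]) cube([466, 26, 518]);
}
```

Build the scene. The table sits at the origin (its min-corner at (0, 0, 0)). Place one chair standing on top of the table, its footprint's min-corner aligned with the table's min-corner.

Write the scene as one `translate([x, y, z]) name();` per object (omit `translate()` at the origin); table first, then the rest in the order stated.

table();
translate([0, 0, 735]) chair();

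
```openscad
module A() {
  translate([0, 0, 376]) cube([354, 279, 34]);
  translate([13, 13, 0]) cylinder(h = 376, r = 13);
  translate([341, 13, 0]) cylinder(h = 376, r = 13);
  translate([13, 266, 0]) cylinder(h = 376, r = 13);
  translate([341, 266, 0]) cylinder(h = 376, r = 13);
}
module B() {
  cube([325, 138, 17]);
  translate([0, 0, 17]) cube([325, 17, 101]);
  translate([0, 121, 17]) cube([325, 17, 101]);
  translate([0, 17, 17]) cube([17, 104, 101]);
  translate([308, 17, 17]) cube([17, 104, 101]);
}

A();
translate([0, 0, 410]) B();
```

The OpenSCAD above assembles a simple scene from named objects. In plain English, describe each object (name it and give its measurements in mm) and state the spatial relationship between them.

A is a four-legged stool. The seat is a 354×279×34 mm slab whose top surface is at z = 410 mm; four round legs, each 26 mm in diameter, run from the floor (z = 0) to the underside of the seat, each leg's axis is inset half a diameter from the nearest pair of seat edges (so the leg's bounding box is flush with the corner).

B is an open storage box with external size 325×138×118 mm and wall thickness 17 mm (the base is also 17 mm thick). The base covers the whole footprint; the four walls stand on the base, with the y-facing walls full-width and the x-facing walls fitting between their inner faces.

The open box is on top of the stool.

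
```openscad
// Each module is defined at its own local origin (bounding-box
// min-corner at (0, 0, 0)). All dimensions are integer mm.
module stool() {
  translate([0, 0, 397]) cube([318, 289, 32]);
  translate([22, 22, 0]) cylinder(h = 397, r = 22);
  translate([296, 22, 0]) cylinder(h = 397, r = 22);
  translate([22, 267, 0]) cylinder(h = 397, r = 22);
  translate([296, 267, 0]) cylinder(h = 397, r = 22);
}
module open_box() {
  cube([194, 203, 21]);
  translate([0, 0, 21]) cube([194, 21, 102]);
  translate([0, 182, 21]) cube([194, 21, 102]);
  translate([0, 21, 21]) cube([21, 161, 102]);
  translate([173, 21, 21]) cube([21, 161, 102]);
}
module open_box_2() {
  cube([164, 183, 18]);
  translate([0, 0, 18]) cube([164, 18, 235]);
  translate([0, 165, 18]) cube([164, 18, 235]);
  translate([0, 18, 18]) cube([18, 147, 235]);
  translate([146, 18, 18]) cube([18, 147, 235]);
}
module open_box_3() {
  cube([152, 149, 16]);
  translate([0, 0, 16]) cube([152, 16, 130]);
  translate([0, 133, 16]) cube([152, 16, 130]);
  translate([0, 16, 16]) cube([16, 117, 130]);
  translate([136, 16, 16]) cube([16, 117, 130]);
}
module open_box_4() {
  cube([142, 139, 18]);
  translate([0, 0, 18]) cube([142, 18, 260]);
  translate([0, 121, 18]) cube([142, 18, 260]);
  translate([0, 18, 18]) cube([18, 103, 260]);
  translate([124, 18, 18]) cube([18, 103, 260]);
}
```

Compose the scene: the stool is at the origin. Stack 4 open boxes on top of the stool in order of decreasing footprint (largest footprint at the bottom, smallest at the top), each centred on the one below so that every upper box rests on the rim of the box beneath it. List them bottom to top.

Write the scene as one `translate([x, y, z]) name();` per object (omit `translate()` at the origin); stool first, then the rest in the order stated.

stool();
translate([62, 43, 429]) open_box();
translate([77, 53, 552]) open_box_2();
translate([83, 70, 805]) open_box_3();
translate([88, 75, 951]) open_box_4();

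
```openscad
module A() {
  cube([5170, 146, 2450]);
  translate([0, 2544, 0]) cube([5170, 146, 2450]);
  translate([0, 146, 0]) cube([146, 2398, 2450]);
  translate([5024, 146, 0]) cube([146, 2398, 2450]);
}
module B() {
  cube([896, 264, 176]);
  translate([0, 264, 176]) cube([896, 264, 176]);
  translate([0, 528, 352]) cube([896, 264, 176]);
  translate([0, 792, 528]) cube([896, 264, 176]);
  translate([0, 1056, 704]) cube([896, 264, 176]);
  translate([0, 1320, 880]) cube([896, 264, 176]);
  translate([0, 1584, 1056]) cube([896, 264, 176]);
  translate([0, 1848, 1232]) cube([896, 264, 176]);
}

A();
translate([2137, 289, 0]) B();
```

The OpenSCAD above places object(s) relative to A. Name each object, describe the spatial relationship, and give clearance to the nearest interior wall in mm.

A is a house frame. B is a staircase. The staircase sits inside the house frame, centred. The clearance to the nearest interior wall is 143 mm.

Clearances: x = 1991, y = 143; minimum 143 mm.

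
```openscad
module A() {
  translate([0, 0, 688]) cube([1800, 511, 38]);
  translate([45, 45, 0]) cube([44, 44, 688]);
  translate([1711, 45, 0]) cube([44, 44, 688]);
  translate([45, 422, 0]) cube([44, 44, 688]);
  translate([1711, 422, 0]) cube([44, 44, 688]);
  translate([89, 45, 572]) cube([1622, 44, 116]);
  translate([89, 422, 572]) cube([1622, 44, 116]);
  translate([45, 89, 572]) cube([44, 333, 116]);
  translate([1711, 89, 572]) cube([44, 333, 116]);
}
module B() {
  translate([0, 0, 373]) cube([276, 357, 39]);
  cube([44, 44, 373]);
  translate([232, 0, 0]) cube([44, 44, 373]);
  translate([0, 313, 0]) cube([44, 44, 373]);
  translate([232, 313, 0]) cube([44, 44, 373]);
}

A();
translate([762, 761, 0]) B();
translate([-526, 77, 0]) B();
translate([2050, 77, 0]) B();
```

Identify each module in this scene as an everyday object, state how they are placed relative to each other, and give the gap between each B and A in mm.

A is a table. B is a stool. Three stools sit around the table at the +y, −x, +x sides. The gap between each stool and the table is 250 mm.

Each stool's nearest face is 250 mm from the table's bounding box.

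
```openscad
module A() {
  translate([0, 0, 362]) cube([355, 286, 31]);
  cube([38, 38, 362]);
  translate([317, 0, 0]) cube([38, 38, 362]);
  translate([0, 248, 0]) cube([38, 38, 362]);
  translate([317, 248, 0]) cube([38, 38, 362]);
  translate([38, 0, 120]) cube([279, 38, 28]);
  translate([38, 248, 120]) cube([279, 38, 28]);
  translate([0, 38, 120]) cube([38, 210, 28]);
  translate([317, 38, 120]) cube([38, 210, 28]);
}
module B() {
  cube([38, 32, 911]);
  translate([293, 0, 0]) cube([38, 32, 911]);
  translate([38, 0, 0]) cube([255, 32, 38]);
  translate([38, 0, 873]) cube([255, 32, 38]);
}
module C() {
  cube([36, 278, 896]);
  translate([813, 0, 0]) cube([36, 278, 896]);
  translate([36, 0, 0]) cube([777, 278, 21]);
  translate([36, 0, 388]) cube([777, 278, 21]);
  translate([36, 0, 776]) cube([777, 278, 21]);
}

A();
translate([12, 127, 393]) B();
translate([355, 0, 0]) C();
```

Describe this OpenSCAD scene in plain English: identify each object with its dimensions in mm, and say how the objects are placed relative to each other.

A is a four-legged stool. The seat is 355×286 mm, 31 mm thick, top at z = 393 mm. It stands on four square legs, each 38×38 mm in cross-section, from z = 0 to the seat underside, each flush with a corner of the seat. Four stretchers, 38 mm wide and 28 mm tall, connect adjacent legs with their undersides at z = 120 mm, each running between the inner faces of the legs it joins and aligned with the legs' outer faces on the other axis.

B is a rectangular picture frame lying in the x–z plane (depth along y). The opening is 255 mm wide (x) by 835 mm tall (z), surrounded by a border 38 mm wide on all four sides. The frame is 32 mm deep and is made of two full-height vertical stiles with two horizontal rails fitted between them.

C is an open bookshelf. Two side panels, each 36 mm thick, 278 mm deep and 896 mm tall, stand 849 mm apart (outside-to-outside). Between them sit 3 shelves, each 21 mm thick and 278 mm deep, spanning the full gap between the sides. The bottom shelf rests on the floor (its underside at z = 0) and the clear gap between one shelf's top and the next shelf's underside is 367 mm.

The picture frame is on top of the stool, centred. The bookshelf is against the stool's +x side, with their −y faces flush.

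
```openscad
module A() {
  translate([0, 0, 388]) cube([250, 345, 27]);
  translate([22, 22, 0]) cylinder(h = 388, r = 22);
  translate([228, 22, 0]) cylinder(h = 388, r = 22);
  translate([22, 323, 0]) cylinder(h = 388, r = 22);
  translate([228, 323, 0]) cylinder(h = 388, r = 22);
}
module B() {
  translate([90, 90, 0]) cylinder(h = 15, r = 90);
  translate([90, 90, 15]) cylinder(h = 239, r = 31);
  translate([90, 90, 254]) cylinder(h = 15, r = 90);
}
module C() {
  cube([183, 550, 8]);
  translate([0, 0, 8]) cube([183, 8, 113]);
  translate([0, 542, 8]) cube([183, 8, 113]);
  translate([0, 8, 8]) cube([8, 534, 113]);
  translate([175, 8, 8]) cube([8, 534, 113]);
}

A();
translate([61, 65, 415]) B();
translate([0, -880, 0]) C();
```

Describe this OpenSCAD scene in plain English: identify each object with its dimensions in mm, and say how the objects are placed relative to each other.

A is a four-legged stool. The seat is a 250×345×27 mm slab whose top surface is at z = 415 mm; four round legs, each 44 mm in diameter, run from the floor (z = 0) to the underside of the seat, each leg's axis is inset half a diameter from the nearest pair of seat edges (so the leg's bounding box is flush with the corner).

B is a spool: two coaxial disc flanges of radius 90 mm and thickness 15 mm, joined by a core cylinder of radius 31 mm and height 239 mm. The lower flange rests on z = 0 and the three cylinders share a vertical axis.

C is an open-topped rectangular box: outside dimensions 183×550×121 mm, with a uniform wall and base thickness of 8 mm. The base is a full 183×550 slab on the floor; four walls sit on top of the base. The front and back walls (the −y and +y sides) span the full width; the two side walls fit between them.

The spool is on top of the stool. The open box is on the floor beside the stool on its −y side.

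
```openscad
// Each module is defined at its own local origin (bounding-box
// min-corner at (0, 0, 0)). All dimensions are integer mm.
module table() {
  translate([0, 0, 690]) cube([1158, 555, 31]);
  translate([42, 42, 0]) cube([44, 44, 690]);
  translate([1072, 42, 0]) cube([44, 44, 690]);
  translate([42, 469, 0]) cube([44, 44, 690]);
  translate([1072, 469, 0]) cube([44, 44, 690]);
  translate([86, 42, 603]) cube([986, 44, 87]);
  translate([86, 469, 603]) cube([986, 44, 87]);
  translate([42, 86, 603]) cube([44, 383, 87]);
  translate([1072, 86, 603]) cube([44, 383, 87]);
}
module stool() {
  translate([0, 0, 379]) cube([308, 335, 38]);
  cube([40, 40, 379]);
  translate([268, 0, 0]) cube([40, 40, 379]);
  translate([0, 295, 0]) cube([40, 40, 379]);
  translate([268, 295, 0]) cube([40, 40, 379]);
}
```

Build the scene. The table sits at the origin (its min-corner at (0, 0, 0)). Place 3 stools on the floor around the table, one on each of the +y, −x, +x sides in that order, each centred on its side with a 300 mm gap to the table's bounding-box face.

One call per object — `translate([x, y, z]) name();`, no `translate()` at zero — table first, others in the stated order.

table();
translate([425, 855, 0]) stool();
translate([-608, 110, 0]) stool();
translate([1458, 110, 0]) stool();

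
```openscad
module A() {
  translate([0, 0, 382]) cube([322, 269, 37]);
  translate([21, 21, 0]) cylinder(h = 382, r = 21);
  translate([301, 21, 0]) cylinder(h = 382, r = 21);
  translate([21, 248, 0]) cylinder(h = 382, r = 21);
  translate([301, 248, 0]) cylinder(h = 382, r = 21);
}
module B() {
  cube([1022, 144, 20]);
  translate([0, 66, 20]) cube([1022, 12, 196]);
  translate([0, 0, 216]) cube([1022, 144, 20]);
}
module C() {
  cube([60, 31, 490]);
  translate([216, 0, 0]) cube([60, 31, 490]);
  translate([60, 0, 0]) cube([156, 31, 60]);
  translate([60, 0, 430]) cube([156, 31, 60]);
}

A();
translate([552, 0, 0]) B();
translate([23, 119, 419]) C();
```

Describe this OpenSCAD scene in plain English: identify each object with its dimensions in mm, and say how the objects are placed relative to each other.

A is a simple wooden stool: a rectangular seat 322 mm (x) by 269 mm (y), 37 mm thick, top face at z = 419 mm, on four round legs, each 42 mm in diameter. The legs rest on z = 0, each leg's axis is inset half a diameter from the nearest pair of seat edges (so the leg's bounding box is flush with the corner).

B is an I-beam lying along x, 1022 mm long. Overall section height 236 mm. Two flanges 144 mm wide (y) and 20 mm thick, one on the floor and one at the top; a web 12 mm thick runs between them, centred on the flange width.

C is a rectangular picture frame lying in the x–z plane (depth along y). The opening is 156 mm wide (x) by 370 mm tall (z), surrounded by a border 60 mm wide on all four sides. The frame is 31 mm deep and is made of two full-height vertical stiles with two horizontal rails fitted between them.

The I-beam is on the floor beside the stool on its +x side. The picture frame is on top of the stool, centred.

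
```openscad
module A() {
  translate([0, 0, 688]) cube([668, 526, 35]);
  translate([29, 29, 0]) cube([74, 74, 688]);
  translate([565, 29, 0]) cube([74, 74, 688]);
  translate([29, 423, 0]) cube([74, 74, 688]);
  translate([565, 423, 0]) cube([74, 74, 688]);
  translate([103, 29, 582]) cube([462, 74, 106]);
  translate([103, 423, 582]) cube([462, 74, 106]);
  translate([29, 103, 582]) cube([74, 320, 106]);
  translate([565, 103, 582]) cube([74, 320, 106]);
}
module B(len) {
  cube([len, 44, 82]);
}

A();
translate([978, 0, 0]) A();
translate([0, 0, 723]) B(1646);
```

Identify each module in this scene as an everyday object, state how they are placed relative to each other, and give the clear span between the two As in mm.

A is a table. B is a beam. A beam spans the tops of two tables. The clear span between the two tables is 310 mm.

Second table starts at x = 978; first ends at x = 668; clear span = 978 − 668 = 310 mm.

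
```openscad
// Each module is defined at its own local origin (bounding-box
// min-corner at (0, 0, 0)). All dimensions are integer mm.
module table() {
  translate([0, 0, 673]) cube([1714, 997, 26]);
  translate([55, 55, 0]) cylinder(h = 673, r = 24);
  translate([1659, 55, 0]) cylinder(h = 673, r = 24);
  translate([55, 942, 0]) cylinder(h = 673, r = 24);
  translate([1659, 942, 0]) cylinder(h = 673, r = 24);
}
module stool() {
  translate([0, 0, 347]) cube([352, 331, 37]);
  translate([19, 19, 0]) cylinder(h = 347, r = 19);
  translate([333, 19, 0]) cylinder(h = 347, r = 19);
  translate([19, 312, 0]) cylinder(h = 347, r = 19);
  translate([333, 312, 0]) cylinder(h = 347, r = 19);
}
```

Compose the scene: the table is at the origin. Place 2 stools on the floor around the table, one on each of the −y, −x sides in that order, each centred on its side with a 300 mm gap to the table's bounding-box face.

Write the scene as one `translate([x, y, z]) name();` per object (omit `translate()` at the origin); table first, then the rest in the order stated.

table();
translate([681, -631, 0]) stool();
translate([-652, 333, 0]) stool();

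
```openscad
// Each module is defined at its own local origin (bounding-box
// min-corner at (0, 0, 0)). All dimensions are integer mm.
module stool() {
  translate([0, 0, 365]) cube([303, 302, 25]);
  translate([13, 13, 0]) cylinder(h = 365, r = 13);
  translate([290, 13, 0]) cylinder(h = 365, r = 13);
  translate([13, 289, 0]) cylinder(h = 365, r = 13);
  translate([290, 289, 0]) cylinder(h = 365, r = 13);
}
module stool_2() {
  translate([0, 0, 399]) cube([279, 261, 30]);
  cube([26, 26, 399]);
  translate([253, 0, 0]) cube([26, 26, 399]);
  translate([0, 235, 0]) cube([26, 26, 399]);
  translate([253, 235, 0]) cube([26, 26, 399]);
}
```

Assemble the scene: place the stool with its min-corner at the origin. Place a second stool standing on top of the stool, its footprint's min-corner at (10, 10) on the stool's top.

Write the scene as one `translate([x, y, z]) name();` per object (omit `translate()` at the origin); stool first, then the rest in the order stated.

stool();
translate([10, 10, 390]) stool_2();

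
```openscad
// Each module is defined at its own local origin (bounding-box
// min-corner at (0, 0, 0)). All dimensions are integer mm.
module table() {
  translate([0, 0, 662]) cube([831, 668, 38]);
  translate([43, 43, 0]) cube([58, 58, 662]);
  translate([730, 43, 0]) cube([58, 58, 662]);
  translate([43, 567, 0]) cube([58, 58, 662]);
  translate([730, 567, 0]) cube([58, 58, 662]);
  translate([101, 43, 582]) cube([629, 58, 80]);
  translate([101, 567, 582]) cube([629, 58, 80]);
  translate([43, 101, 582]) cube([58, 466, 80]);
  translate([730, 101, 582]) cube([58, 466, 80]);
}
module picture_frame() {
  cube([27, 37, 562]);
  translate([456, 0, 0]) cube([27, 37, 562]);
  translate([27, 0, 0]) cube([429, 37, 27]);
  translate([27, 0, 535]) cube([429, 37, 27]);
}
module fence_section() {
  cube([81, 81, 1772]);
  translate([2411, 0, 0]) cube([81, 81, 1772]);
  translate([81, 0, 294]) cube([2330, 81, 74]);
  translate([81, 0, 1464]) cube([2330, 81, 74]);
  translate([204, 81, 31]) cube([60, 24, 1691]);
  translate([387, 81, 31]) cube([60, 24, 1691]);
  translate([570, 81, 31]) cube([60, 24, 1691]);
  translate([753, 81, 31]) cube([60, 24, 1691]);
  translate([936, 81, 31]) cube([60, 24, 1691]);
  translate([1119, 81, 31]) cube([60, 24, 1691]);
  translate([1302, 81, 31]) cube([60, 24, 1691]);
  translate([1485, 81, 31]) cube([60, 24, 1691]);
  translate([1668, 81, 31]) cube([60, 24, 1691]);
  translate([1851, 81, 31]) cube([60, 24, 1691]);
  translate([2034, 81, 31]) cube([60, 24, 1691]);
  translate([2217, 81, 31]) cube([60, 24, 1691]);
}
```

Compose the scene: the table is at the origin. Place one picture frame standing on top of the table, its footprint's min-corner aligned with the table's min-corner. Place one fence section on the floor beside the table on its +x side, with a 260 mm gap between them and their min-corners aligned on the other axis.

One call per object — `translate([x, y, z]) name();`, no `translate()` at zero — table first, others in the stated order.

table();
translate([0, 0, 700]) picture_frame();
translate([1091, 0, 0]) fence_section();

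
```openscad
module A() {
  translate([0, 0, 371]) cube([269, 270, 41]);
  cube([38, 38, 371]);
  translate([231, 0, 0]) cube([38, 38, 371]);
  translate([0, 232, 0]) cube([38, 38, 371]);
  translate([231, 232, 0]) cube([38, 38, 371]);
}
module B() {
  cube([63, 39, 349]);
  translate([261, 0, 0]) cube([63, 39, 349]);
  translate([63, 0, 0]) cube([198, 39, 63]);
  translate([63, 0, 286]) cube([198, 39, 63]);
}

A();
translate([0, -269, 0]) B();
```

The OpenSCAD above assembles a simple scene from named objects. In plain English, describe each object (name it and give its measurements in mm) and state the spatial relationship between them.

A is a simple wooden stool: a rectangular seat 269 mm (x) by 270 mm (y), 41 mm thick, top face at z = 412 mm, on four square legs, each 38×38 mm in cross-section. The legs rest on z = 0, each flush with a corner of the seat.

B is a picture frame with a 198×223 mm rectangular opening (x by z) and a uniform 63 mm border on every side. Frame depth is 39 mm along y. It is built from two vertical stiles running the full outside height and two horizontal rails spanning the gap between the stiles.

The picture frame is on the floor beside the stool on its −y side.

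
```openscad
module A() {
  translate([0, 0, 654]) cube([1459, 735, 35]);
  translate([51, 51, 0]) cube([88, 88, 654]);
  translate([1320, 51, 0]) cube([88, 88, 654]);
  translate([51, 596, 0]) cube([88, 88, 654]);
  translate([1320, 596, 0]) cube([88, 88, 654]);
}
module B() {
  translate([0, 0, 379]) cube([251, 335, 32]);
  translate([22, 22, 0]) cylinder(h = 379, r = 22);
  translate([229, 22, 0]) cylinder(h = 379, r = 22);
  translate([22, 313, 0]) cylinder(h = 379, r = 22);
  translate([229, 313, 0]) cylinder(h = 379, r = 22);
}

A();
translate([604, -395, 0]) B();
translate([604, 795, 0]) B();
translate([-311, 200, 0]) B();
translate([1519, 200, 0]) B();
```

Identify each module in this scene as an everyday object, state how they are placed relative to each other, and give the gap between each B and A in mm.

Each stool's nearest face is 60 mm from the table's bounding box.

A is a table. B is a stool. Four stools sit around the table at the −y, +y, −x, +x sides. The gap between each stool and the table is 60 mm.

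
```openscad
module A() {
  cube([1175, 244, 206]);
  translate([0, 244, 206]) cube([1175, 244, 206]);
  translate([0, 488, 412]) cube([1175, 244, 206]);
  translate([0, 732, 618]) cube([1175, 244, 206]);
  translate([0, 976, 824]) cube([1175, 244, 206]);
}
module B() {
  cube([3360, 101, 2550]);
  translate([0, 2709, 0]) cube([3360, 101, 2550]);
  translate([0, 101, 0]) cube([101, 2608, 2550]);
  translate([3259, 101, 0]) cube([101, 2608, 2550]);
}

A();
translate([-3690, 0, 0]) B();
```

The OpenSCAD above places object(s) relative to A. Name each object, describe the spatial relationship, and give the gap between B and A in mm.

The house frame's nearest face is 330 mm from the staircase's −x face.

A is a staircase. B is a house frame. The house frame is on the floor beside the staircase on its −x side. The gap between the house frame and the staircase is 330 mm.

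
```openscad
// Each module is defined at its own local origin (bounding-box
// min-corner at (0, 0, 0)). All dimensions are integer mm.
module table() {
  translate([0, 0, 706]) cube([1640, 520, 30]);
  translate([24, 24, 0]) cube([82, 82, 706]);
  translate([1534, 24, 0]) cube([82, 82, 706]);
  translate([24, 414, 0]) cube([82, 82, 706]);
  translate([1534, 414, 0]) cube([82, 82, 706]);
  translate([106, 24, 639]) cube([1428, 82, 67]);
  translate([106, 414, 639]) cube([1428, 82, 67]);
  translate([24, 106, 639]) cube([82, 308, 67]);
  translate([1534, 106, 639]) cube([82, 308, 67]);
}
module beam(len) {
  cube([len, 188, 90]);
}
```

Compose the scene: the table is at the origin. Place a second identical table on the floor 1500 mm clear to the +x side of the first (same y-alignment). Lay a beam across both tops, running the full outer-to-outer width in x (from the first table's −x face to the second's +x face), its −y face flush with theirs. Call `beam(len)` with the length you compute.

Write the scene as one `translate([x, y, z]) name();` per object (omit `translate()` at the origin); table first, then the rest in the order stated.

table();
translate([3140, 0, 0]) table();
translate([0, 0, 736]) beam(4780);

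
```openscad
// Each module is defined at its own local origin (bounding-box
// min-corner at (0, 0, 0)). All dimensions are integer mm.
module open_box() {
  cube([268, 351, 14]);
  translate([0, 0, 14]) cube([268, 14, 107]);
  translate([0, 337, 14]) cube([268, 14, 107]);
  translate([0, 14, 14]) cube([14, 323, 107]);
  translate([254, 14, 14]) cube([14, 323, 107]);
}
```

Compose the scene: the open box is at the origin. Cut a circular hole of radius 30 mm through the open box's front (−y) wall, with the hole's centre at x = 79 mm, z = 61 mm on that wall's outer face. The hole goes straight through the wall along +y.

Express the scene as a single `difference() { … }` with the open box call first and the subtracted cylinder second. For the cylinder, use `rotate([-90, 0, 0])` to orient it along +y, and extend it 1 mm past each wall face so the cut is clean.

difference() {
  open_box();
  translate([79, -1, 61]) rotate([-90, 0, 0]) cylinder(h = 16, r = 30);
}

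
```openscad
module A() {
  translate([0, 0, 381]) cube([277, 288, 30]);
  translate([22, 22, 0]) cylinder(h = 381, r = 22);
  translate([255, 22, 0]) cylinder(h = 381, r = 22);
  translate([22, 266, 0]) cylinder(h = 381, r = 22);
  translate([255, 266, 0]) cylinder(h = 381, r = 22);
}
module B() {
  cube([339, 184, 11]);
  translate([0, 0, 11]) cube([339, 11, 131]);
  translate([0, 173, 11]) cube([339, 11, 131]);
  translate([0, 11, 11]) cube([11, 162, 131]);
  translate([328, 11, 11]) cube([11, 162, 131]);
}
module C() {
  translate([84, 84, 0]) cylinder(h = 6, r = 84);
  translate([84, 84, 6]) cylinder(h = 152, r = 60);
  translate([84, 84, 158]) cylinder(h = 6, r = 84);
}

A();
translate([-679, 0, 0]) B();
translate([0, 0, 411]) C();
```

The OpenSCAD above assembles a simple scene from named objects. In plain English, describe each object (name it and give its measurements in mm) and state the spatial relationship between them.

A is a four-legged stool. The seat is 277×288 mm, 30 mm thick, top at z = 411 mm. It stands on four round legs, each 44 mm in diameter, from z = 0 to the seat underside, each leg's axis is inset half a diameter from the nearest pair of seat edges (so the leg's bounding box is flush with the corner).

B is an open storage box with external size 339×184×142 mm and wall thickness 11 mm (the base is also 11 mm thick). The base covers the whole footprint; the four walls stand on the base, with the y-facing walls full-width and the x-facing walls fitting between their inner faces.

C is a spool: two coaxial disc flanges of radius 84 mm and thickness 6 mm, joined by a core cylinder of radius 60 mm and height 152 mm. The lower flange rests on z = 0 and the three cylinders share a vertical axis.

The open box is on the floor beside the stool on its −x side. The spool is on top of the stool.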